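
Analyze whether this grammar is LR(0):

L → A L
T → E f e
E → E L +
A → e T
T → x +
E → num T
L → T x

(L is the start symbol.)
Yes, the grammar is LR(0)

Augment with L' → L and build the canonical LR(0) collection (I0 = CLOSURE({[L' → . L]}), then GOTO on every symbol after a dot until no new states appear). It has 17 states:
  I0: { [A → . e T], [E → . E L +], [E → . num T], [L → . A L], [L → . T x], [L' → . L], [T → . E f e], [T → . x +] }  — shift
  I1: { [A → . e T], [E → . E L +], [E → . num T], [L → . A L], [L → . T x], [L → A . L], [T → . E f e], [T → . x +] }  — shift
  I2: { [A → . e T], [E → . E L +], [E → . num T], [E → E . L +], [L → . A L], [L → . T x], [T → . E f e], [T → . x +], [T → E . f e] }  — shift
  I3: { [L' → L .] }  — accept
  I4: { [L → T . x] }  — shift
  I5: { [A → e . T], [E → . E L +], [E → . num T], [T → . E f e], [T → . x +] }  — shift
  I6: { [E → . E L +], [E → . num T], [E → num . T], [T → . E f e], [T → . x +] }  — shift
  I7: { [T → x . +] }  — shift
  I8: { [T → x + .] }  — reduce
  I9: { [E → num T .] }  — reduce
  I10: { [A → e T .] }  — reduce
  I11: { [L → T x .] }  — reduce
  I12: { [E → E L . +] }  — shift
  I13: { [T → E f . e] }  — shift
  I14: { [T → E f e .] }  — reduce
  I15: { [E → E L + .] }  — reduce
  I16: { [L → A L .] }  — reduce

Every state is either a pure shift/goto state or contains exactly one complete item and nothing to shift — no conflicts. The grammar is LR(0).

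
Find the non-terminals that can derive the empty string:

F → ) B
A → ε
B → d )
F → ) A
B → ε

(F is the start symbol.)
ε-productions: A → ε, B → ε
So A, B are immediately nullable.
No further non-terminal can be added: every production for the remaining non-terminals contains a terminal or a non-nullable non-terminal.
Nullable = { 'A', 'B' }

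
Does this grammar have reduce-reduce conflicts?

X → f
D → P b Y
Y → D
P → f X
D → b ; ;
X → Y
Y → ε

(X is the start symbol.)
Yes — I6: [X → f .] vs [Y → .]

Augment with X' → X and build the canonical LR(0) collection (I0 = CLOSURE({[X' → . X]}), then GOTO on every symbol after a dot until no new states appear). It has 13 states:
  I0: { [D → . P b Y], [D → . b ; ;], [P → . f X], [X → . Y], [X → . f], [X' → . X], [Y → . D], [Y → .] }  — shift, reduce
  I1: { [Y → D .] }  — reduce
  I2: { [D → P . b Y] }  — shift
  I3: { [X' → X .] }  — accept
  I4: { [X → Y .] }  — reduce
  I5: { [D → b . ; ;] }  — shift
  I6: { [D → . P b Y], [D → . b ; ;], [P → . f X], [P → f . X], [X → . Y], [X → . f], [X → f .], [Y → . D], [Y → .] }  — shift, 2 reduces
  I7: { [P → f X .] }  — reduce
  I8: { [D → b ; . ;] }  — shift
  I9: { [D → b ; ; .] }  — reduce
  I10: { [D → . P b Y], [D → . b ; ;], [D → P b . Y], [P → . f X], [Y → . D], [Y → .] }  — shift, reduce
  I11: { [D → P b Y .] }  — reduce
  I12: { [D → . P b Y], [D → . b ; ;], [P → . f X], [P → f . X], [X → . Y], [X → . f], [Y → . D], [Y → .] }  — shift, reduce

I6 contains complete items [X → f .], [Y → .] — reduce-reduce conflict.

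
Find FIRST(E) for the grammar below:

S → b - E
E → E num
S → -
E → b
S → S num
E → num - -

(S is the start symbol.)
To compute FIRST(E), examine every production with E on the left-hand side, reading each right-hand side left to right until a non-nullable symbol is reached.

From E → E num:
  - E is the symbol being defined: contributes nothing new
    E is not nullable, so stop
From E → b:
  - b is a terminal: add 'b' and stop
From E → num - -:
  - num is a terminal: add 'num' and stop

Collecting: FIRST(E) = { 'b', 'num' }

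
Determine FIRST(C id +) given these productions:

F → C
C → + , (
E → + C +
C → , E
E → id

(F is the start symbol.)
FIRST sets of the non-terminals involved (from the grammar, by fixed-point iteration):
  FIRST(C) = { '+', ',' }

To compute FIRST(C id +), process the symbols left to right:
Symbol C is a non-terminal. Add FIRST(C) \ {ε} = { '+', ',' }
C is not nullable (ε ∉ FIRST(C)), so stop here.
FIRST(C id +) = { '+', ',' }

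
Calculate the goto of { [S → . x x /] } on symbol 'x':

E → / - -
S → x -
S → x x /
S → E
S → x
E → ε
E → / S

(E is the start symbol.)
{ [S → x . x /] }

GOTO(I, 'x') = CLOSURE({ [A → αX.β] : [A → α.Xβ] ∈ I, X = 'x' })

Items with dot before 'x', with the dot advanced:
  [S → . x x /] → [S → x . x /]
Closure adds nothing (no advanced item has the dot before a non-terminal).

GOTO = { [S → x . x /] }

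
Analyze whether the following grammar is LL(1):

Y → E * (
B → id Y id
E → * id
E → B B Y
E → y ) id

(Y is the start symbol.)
A grammar is LL(1) if for each non-terminal N with multiple productions, the predict sets of those productions are pairwise disjoint, where PREDICT(N → α) = (FIRST(α) \ {ε}) ∪ (FOLLOW(N) if α ⇒* ε).

Relevant sets:
  FIRST(B) = { 'id' }

For E:
  PREDICT(E → '*' id) = { '*' }
  PREDICT(E → B B Y) = { 'id' }
  PREDICT(E → y ')' id) = { 'y' }
Y, B have a single production, so nothing to check there.

All predict sets are disjoint. The grammar IS LL(1).

Answer: Yes, the grammar is LL(1).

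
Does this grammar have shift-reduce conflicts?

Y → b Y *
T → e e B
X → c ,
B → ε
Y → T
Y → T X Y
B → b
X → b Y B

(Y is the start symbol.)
Augment with Y' → Y and build the canonical LR(0) collection (I0 = CLOSURE({[Y' → . Y]}), then GOTO on every symbol after a dot until no new states appear). It has 17 states:
  I0: { [T → . e e B], [Y → . T X Y], [Y → . T], [Y → . b Y *], [Y' → . Y] }  — shift
  I1: { [X → . b Y B], [X → . c ,], [Y → T . X Y], [Y → T .] }  — shift, reduce
  I2: { [Y' → Y .] }  — accept
  I3: { [T → . e e B], [Y → . T X Y], [Y → . T], [Y → . b Y *], [Y → b . Y *] }  — shift
  I4: { [T → e . e B] }  — shift
  I5: { [B → . b], [B → .], [T → e e . B] }  — shift, reduce
  I6: { [T → e e B .] }  — reduce
  I7: { [B → b .] }  — reduce
  I8: { [Y → b Y . *] }  — shift
  I9: { [Y → b Y * .] }  — reduce
  I10: { [T → . e e B], [Y → . T X Y], [Y → . T], [Y → . b Y *], [Y → T X . Y] }  — shift
  I11: { [T → . e e B], [X → b . Y B], [Y → . T X Y], [Y → . T], [Y → . b Y *] }  — shift
  I12: { [X → c . ,] }  — shift
  I13: { [X → c , .] }  — reduce
  I14: { [B → . b], [B → .], [X → b Y . B] }  — shift, reduce
  I15: { [X → b Y B .] }  — reduce
  I16: { [Y → T X Y .] }  — reduce

I1 contains reduce item [Y → T .] and shift items [X → . b Y B], [X → . c ,] — shift-reduce conflict.
I5 contains reduce item [B → .] and shift item [B → . b] — shift-reduce conflict.
I14 contains reduce item [B → .] and shift item [B → . b] — shift-reduce conflict.

Answer: Yes — I1: [Y → T .] vs [X → . b Y B]; I5: [B → .] vs [B → . b]; I14: [B → .] vs [B → . b]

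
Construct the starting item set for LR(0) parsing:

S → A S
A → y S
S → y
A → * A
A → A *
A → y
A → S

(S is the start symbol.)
{ [A → . * A], [A → . A *], [A → . S], [A → . y S], [A → . y], [S → . A S], [S → . y], [S' → . S] }

First, augment the grammar with S' → S
I₀ = CLOSURE({ [S' → . S] }):
  [S' → . S] has the dot before S: add [S → . A S], [S → . y]
  [S → . A S] has the dot before A: add [A → . y S], [A → . * A], [A → . A *], [A → . y], [A → . S]
No further items can be added.

I₀ = { [A → . * A], [A → . A *], [A → . S], [A → . y S], [A → . y], [S → . A S], [S → . y], [S' → . S] }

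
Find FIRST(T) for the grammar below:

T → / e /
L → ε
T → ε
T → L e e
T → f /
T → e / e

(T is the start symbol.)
{ '/', 'e', 'f', ε }

FIRST sets of the other non-terminals involved (by the same procedure, iterated to a fixed point):
  FIRST(L) = { ε }

From T → / e /:
  - '/' is a terminal: add '/' and stop
From T → ε:
  - ε-production, so ε ∈ FIRST(T)
From T → L e e:
  - L is a non-terminal: add FIRST(L) \ {ε} = { }
    L is nullable, so continue to the next symbol
  - e is a terminal: add 'e' and stop
From T → f /:
  - f is a terminal: add 'f' and stop
From T → e / e:
  - e is a terminal: add 'e' and stop

Collecting: FIRST(T) = { '/', 'e', 'f', ε }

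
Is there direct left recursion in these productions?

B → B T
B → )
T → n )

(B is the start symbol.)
Yes, B is left-recursive

Direct left recursion occurs when N → N α for some non-terminal N (the right-hand side begins with the left-hand side itself).

B → B T: LEFT RECURSIVE (starts with B)
B → ): starts with ')'
T → n ): starts with n

The grammar has direct left recursion on: B.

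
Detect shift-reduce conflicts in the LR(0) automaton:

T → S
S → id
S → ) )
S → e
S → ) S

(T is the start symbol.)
A shift-reduce conflict occurs when an LR(0) state has both:
  - a complete (reduce) item [A → α .] (dot at the end), and
  - a shift item [B → β . c γ] (dot before a terminal).

Augment with T' → T and build the canonical LR(0) collection (I0 = CLOSURE({[T' → . T]}), then GOTO on every symbol after a dot until no new states appear). It has 8 states:
  I0: { [S → . ) )], [S → . ) S], [S → . e], [S → . id], [T → . S], [T' → . T] }  — shift
  I1: { [S → ) . )], [S → ) . S], [S → . ) )], [S → . ) S], [S → . e], [S → . id] }  — shift
  I2: { [T → S .] }  — reduce
  I3: { [T' → T .] }  — accept
  I4: { [S → e .] }  — reduce
  I5: { [S → id .] }  — reduce
  I6: { [S → ) ) .], [S → ) . )], [S → ) . S], [S → . ) )], [S → . ) S], [S → . e], [S → . id] }  — shift, reduce
  I7: { [S → ) S .] }  — reduce

I6 contains reduce item [S → ) ) .] and shift items [S → . ) )], [S → ) . )], [S → . ) S], [S → . e], [S → . id] — shift-reduce conflict.

Answer: Yes — I6: [S → ) ) .] vs [S → . ) )]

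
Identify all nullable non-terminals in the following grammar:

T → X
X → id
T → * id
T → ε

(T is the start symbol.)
ε-productions: T → ε
So T is immediately nullable.
No further non-terminal can be added: every production for the remaining non-terminals contains a terminal or a non-nullable non-terminal.
Nullable = { 'T' }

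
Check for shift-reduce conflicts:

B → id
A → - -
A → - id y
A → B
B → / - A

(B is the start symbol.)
Augment with B' → B and build the canonical LR(0) collection (I0 = CLOSURE({[B' → . B]}), then GOTO on every symbol after a dot until no new states appear). It has 11 states:
  I0: { [B → . / - A], [B → . id], [B' → . B] }  — shift
  I1: { [B → / . - A] }  — shift
  I2: { [B' → B .] }  — accept
  I3: { [B → id .] }  — reduce
  I4: { [A → . - -], [A → . - id y], [A → . B], [B → . / - A], [B → . id], [B → / - . A] }  — shift
  I5: { [A → - . -], [A → - . id y] }  — shift
  I6: { [B → / - A .] }  — reduce
  I7: { [A → B .] }  — reduce
  I8: { [A → - - .] }  — reduce
  I9: { [A → - id . y] }  — shift
  I10: { [A → - id y .] }  — reduce

No state contains both a complete item and a shift item.

Answer: No shift-reduce conflicts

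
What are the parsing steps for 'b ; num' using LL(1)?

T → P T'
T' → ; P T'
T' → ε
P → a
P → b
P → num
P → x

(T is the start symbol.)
Stack is shown with the top on the left.

Stack     Input      Action
---------------------------
T $       b ; num $  output T → P T'
P T' $    b ; num $  output P → b
b T' $    b ; num $  match 'b'
T' $      ; num $    output T' → ; P T'
; P T' $  ; num $    match ';'
P T' $    num $      output P → num
num T' $  num $      match 'num'
T' $      $          output T' → ε
$         $          accept

The string is accepted.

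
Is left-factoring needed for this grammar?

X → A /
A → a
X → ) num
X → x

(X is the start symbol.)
Left-factoring is needed when two productions for the same non-terminal
share a common prefix on the right-hand side.

Productions for X:
  X → A /
  X → ) num
  X → x

No common prefixes found.

Answer: No, left-factoring is not needed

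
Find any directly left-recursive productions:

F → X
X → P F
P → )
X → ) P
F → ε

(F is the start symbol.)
No direct left recursion

F → X: starts with X
X → P F: starts with P
P → ): starts with ')'
X → ) P: starts with ')'
F → ε: starts with ε

No direct left recursion found.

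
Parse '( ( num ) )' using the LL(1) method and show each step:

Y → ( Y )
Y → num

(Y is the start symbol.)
LL(1) parsing maintains a stack (initially the start symbol over $) and the input. At each step: if the stack top is a terminal, match it against the current input token; if it is a non-terminal N, replace it with the RHS of M[N, lookahead] (the unique production whose predict set contains the lookahead).

Stack is shown with the top on the left.

Stack      Input          Action
--------------------------------
Y $        ( ( num ) ) $  output Y → ( Y )
( Y ) $    ( ( num ) ) $  match '('
Y ) $      ( num ) ) $    output Y → ( Y )
( Y ) ) $  ( num ) ) $    match '('
Y ) ) $    num ) ) $      output Y → num
num ) ) $  num ) ) $      match 'num'
) ) $      ) ) $          match ')'
) $        ) $            match ')'
$          $              accept

The string is accepted.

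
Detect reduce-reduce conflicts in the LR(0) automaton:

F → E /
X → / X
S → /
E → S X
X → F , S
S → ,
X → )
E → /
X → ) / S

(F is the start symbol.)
Yes — I2: [E → / .] vs [S → / .]; I7: [E → / .] vs [S → / .]

A reduce-reduce conflict occurs when an LR(0) state has two complete items [A → α .] and [B → β .] — both call for a reduction, and with no lookahead the parser cannot choose between them.

Augment with F' → F and build the canonical LR(0) collection (I0 = CLOSURE({[F' → . F]}), then GOTO on every symbol after a dot until no new states appear). It has 17 states:
  I0: { [E → . /], [E → . S X], [F → . E /], [F' → . F], [S → . ,], [S → . /] }  — shift
  I1: { [S → , .] }  — reduce
  I2: { [E → / .], [S → / .] }  — 2 reduces
  I3: { [F → E . /] }  — shift
  I4: { [F' → F .] }  — accept
  I5: { [E → . /], [E → . S X], [E → S . X], [F → . E /], [S → . ,], [S → . /], [X → . ) / S], [X → . )], [X → . / X], [X → . F , S] }  — shift
  I6: { [X → ) . / S], [X → ) .] }  — shift, reduce
  I7: { [E → . /], [E → . S X], [E → / .], [F → . E /], [S → . ,], [S → . /], [S → / .], [X → . ) / S], [X → . )], [X → . / X], [X → . F , S], [X → / . X] }  — shift, 2 reduces
  I8: { [X → F . , S] }  — shift
  I9: { [E → S X .] }  — reduce
  I10: { [S → . ,], [S → . /], [X → F , . S] }  — shift
  I11: { [S → / .] }  — reduce
  I12: { [X → F , S .] }  — reduce
  I13: { [X → / X .] }  — reduce
  I14: { [S → . ,], [S → . /], [X → ) / . S] }  — shift
  I15: { [X → ) / S .] }  — reduce
  I16: { [F → E / .] }  — reduce

I2 contains complete items [E → / .], [S → / .] — reduce-reduce conflict.
I7 contains complete items [E → / .], [S → / .] — reduce-reduce conflict.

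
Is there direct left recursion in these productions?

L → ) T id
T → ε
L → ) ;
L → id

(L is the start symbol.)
Direct left recursion occurs when N → N α for some non-terminal N (the right-hand side begins with the left-hand side itself).

L → ) T id: starts with ')'
T → ε: starts with ε
L → ) ;: starts with ')'
L → id: starts with id

No direct left recursion found.

Answer: No direct left recursion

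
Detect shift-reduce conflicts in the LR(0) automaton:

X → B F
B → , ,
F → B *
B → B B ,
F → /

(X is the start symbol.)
A shift-reduce conflict occurs when an LR(0) state has both:
  - a complete (reduce) item [A → α .] (dot at the end), and
  - a shift item [B → β . c γ] (dot before a terminal).

Augment with X' → X and build the canonical LR(0) collection (I0 = CLOSURE({[X' → . X]}), then GOTO on every symbol after a dot until no new states appear). It has 11 states:
  I0: { [B → . , ,], [B → . B B ,], [X → . B F], [X' → . X] }  — shift
  I1: { [B → , . ,] }  — shift
  I2: { [B → . , ,], [B → . B B ,], [B → B . B ,], [F → . /], [F → . B *], [X → B . F] }  — shift
  I3: { [X' → X .] }  — accept
  I4: { [F → / .] }  — reduce
  I5: { [B → . , ,], [B → . B B ,], [B → B . B ,], [B → B B . ,], [F → B . *] }  — shift
  I6: { [X → B F .] }  — reduce
  I7: { [F → B * .] }  — reduce
  I8: { [B → , . ,], [B → B B , .] }  — shift, reduce
  I9: { [B → . , ,], [B → . B B ,], [B → B . B ,], [B → B B . ,] }  — shift
  I10: { [B → , , .] }  — reduce

I8 contains reduce item [B → B B , .] and shift item [B → , . ,] — shift-reduce conflict.

Answer: Yes — I8: [B → B B , .] vs [B → , . ,]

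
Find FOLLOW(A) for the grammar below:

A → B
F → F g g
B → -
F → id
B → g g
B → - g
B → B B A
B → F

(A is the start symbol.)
To compute FOLLOW(A), find every occurrence of A on a right-hand side N → α A β: add FIRST(β) \ {ε}, and if β is empty or nullable also add FOLLOW(N). Iterate to a fixed point.

A is the start symbol, so $ ∈ FOLLOW(A).
In B → B B A: A is at the end, add FOLLOW(B)

The FOLLOW sets referred to above (computed the same way, to a fixed point):
  FOLLOW(B) = { $, '-', 'g', 'id' }

Taking the union: FOLLOW(A) = { $, '-', 'g', 'id' }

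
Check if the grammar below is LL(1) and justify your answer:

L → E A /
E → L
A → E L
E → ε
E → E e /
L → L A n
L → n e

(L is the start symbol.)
No. Predict set conflict for L: { 'e', 'n' }

A grammar is LL(1) if for each non-terminal N with multiple productions, the predict sets of those productions are pairwise disjoint, where PREDICT(N → α) = (FIRST(α) \ {ε}) ∪ (FOLLOW(N) if α ⇒* ε).

Relevant sets:
  FIRST(E) = { 'e', 'n', ε }
  FIRST(A) = { 'e', 'n' }
  FIRST(L) = { 'e', 'n' }
  FOLLOW(E) = { 'e', 'n' }

For L:
  PREDICT(L → E A '/') = { 'e', 'n' }
  PREDICT(L → L A n) = { 'e', 'n' }
  PREDICT(L → n e) = { 'n' }
For E:
  PREDICT(E → L) = { 'e', 'n' }
  PREDICT(E → ε) = { 'e', 'n' }
  PREDICT(E → E e '/') = { 'e', 'n' }
A has a single production, so nothing to check there.

Conflict found: Predict set conflict for L: { 'e', 'n' }
The grammar is NOT LL(1).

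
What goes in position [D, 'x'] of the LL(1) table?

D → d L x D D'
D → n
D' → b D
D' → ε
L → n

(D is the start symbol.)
Empty (error entry)

To find M[D, 'x'], we find productions for D where 'x' is in the predict set (PREDICT(N → α) = (FIRST(α) \ {ε}) ∪ (FOLLOW(N) if α ⇒* ε)).

D → d L x D D': PREDICT = { 'd' }
D → n: PREDICT = { 'n' }

M[D, 'x'] is empty (no production applies)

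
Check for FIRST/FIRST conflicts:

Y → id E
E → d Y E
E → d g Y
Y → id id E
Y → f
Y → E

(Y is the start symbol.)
A FIRST/FIRST conflict occurs when two productions N → α and N → β for the same non-terminal have FIRST(α) ∩ FIRST(β) ≠ ∅ (with ε ∈ FIRST of a nullable right-hand side, so two nullable alternatives also conflict).

FIRST sets of the non-terminals at (or reachable through a nullable prefix from) the front of some alternative:
  FIRST(E) = { 'd' }

Productions for Y:
  Y → id E: FIRST = { 'id' }
  Y → id id E: FIRST = { 'id' }
  Y → f: FIRST = { 'f' }
  Y → E: FIRST = { 'd' }
Productions for E:
  E → d Y E: FIRST = { 'd' }
  E → d g Y: FIRST = { 'd' }

Conflict for Y: Y → id E and Y → id id E
  Overlap: { 'id' }
Conflict for E: E → d Y E and E → d g Y
  Overlap: { 'd' }

Answer: Yes. Y → id E / Y → id id E on { 'id' }; E → d Y E / E → d g Y on { 'd' }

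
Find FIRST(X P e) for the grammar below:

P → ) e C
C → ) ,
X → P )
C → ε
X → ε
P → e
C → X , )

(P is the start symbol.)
{ ')', 'e' }

FIRST sets of the non-terminals involved (from the grammar, by fixed-point iteration):
  FIRST(X) = { ')', 'e', ε }
  FIRST(P) = { ')', 'e' }

To compute FIRST(X P e), process the symbols left to right:
Symbol X is a non-terminal. Add FIRST(X) \ {ε} = { ')', 'e' }
X is nullable (ε ∈ FIRST(X)), continue to the next symbol.
Symbol P is a non-terminal. Add FIRST(P) \ {ε} = { ')', 'e' }
P is not nullable (ε ∉ FIRST(P)), so stop here.
FIRST(X P e) = { ')', 'e' }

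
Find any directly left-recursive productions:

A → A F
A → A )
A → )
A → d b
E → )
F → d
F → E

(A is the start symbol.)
A → A F: LEFT RECURSIVE (starts with A)
A → A ): LEFT RECURSIVE (starts with A)
A → ): starts with ')'
A → d b: starts with d
E → ): starts with ')'
F → d: starts with d
F → E: starts with E

The grammar has direct left recursion on: A.

Answer: Yes, A is left-recursive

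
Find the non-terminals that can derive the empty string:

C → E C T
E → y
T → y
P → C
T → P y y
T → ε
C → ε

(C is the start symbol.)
{ 'C', 'P', 'T' }

ε-productions: T → ε, C → ε
So T, C are immediately nullable.
P → C: every symbol on the right is nullable, so P is nullable too.
No further non-terminal can be added: every production for the remaining non-terminals contains a terminal or a non-nullable non-terminal.
Nullable = { 'C', 'P', 'T' }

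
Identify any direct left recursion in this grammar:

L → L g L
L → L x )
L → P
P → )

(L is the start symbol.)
Yes, L is left-recursive

L → L g L: LEFT RECURSIVE (starts with L)
L → L x ): LEFT RECURSIVE (starts with L)
L → P: starts with P
P → ): starts with ')'

The grammar has direct left recursion on: L.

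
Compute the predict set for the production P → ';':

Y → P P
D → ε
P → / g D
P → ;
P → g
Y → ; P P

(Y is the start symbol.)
PREDICT(P → ';') = (FIRST(RHS) \ {ε}) ∪ (FOLLOW(P) if ε ∈ FIRST(RHS), i.e. RHS ⇒* ε)
FIRST(';') = { ';' }
ε ∉ FIRST(';'), so FOLLOW(P) is not added.
PREDICT(P → ';') = { ';' }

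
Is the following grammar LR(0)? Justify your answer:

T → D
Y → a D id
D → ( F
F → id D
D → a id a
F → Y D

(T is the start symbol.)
Yes, the grammar is LR(0)

A grammar is LR(0) if no state in the canonical LR(0) collection has:
  - both a shift item (dot before a terminal) and a complete item (shift-reduce conflict), or
  - two or more complete items (reduce-reduce conflict; the accept item [T' → T .] counts as a complete item here).

Augment with T' → T and build the canonical LR(0) collection (I0 = CLOSURE({[T' → . T]}), then GOTO on every symbol after a dot until no new states appear). It has 15 states:
  I0: { [D → . ( F], [D → . a id a], [T → . D], [T' → . T] }  — shift
  I1: { [D → ( . F], [F → . Y D], [F → . id D], [Y → . a D id] }  — shift
  I2: { [T → D .] }  — reduce
  I3: { [T' → T .] }  — accept
  I4: { [D → a . id a] }  — shift
  I5: { [D → a id . a] }  — shift
  I6: { [D → a id a .] }  — reduce
  I7: { [D → ( F .] }  — reduce
  I8: { [D → . ( F], [D → . a id a], [F → Y . D] }  — shift
  I9: { [D → . ( F], [D → . a id a], [Y → a . D id] }  — shift
  I10: { [D → . ( F], [D → . a id a], [F → id . D] }  — shift
  I11: { [F → id D .] }  — reduce
  I12: { [Y → a D . id] }  — shift
  I13: { [Y → a D id .] }  — reduce
  I14: { [F → Y D .] }  — reduce

Every state is either a pure shift/goto state or contains exactly one complete item and nothing to shift — no conflicts. The grammar is LR(0).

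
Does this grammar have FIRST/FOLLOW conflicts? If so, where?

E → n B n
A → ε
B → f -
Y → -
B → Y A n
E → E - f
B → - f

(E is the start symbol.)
No FIRST/FOLLOW conflicts.

Nullable non-terminals: A.
A has a nullable alternative but only one production, so nothing to check.

B, E, Y have no nullable alternative, so no FIRST/FOLLOW check is needed there.

No FIRST/FOLLOW conflicts found.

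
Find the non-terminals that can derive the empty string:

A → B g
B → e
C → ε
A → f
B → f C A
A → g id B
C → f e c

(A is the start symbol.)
{ 'C' }

ε-productions: C → ε
So C is immediately nullable.
No further non-terminal can be added: every production for the remaining non-terminals contains a terminal or a non-nullable non-terminal.
Nullable = { 'C' }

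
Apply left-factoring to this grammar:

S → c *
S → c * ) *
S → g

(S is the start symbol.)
S → c * S'
S' → ε
S' → ) *
S → g

Left-factoring transforms A → αβ₁ | αβ₂ into A → αA' and A' → β₁ | β₂
(α is the longest common prefix among the alternatives). Repeat until
no nonterminal has two alternatives with a common prefix.

Round 1: S has alternatives sharing prefix 'c *'. Introduce S': S → c * S'
  Add: S' → ε
  Add: S' → ) *

No remaining common prefixes — done.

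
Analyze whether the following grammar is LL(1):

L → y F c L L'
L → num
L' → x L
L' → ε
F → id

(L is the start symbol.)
No. Predict set conflict for L': { 'x' }

A grammar is LL(1) if for each non-terminal N with multiple productions, the predict sets of those productions are pairwise disjoint, where PREDICT(N → α) = (FIRST(α) \ {ε}) ∪ (FOLLOW(N) if α ⇒* ε).

Relevant sets:
  FOLLOW(L') = { $, 'x' }

For L:
  PREDICT(L → y F c L L') = { 'y' }
  PREDICT(L → num) = { 'num' }
For L':
  PREDICT(L' → x L) = { 'x' }
  PREDICT(L' → ε) = { $, 'x' }
F has a single production, so nothing to check there.

Conflict found: Predict set conflict for L': { 'x' }
The grammar is NOT LL(1).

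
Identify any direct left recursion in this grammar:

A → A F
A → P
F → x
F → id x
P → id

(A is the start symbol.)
Yes, A is left-recursive

A → A F: LEFT RECURSIVE (starts with A)
A → P: starts with P
F → x: starts with x
F → id x: starts with id
P → id: starts with id

The grammar has direct left recursion on: A.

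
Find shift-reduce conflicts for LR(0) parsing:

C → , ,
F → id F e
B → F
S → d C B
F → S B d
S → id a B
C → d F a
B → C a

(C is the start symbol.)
A shift-reduce conflict occurs when an LR(0) state has both:
  - a complete (reduce) item [A → α .] (dot at the end), and
  - a shift item [B → β . c γ] (dot before a terminal).

Augment with C' → C and build the canonical LR(0) collection (I0 = CLOSURE({[C' → . C]}), then GOTO on every symbol after a dot until no new states appear). It has 22 states:
  I0: { [C → . , ,], [C → . d F a], [C' → . C] }  — shift
  I1: { [C → , . ,] }  — shift
  I2: { [C' → C .] }  — accept
  I3: { [C → d . F a], [F → . S B d], [F → . id F e], [S → . d C B], [S → . id a B] }  — shift
  I4: { [C → d F . a] }  — shift
  I5: { [B → . C a], [B → . F], [C → . , ,], [C → . d F a], [F → . S B d], [F → . id F e], [F → S . B d], [S → . d C B], [S → . id a B] }  — shift
  I6: { [C → . , ,], [C → . d F a], [S → d . C B] }  — shift
  I7: { [F → . S B d], [F → . id F e], [F → id . F e], [S → . d C B], [S → . id a B], [S → id . a B] }  — shift
  I8: { [F → id F . e] }  — shift
  I9: { [B → . C a], [B → . F], [C → . , ,], [C → . d F a], [F → . S B d], [F → . id F e], [S → . d C B], [S → . id a B], [S → id a . B] }  — shift
  I10: { [S → id a B .] }  — reduce
  I11: { [B → C . a] }  — shift
  I12: { [B → F .] }  — reduce
  I13: { [C → . , ,], [C → . d F a], [C → d . F a], [F → . S B d], [F → . id F e], [S → . d C B], [S → . id a B], [S → d . C B] }  — shift
  I14: { [B → . C a], [B → . F], [C → . , ,], [C → . d F a], [F → . S B d], [F → . id F e], [S → . d C B], [S → . id a B], [S → d C . B] }  — shift
  I15: { [S → d C B .] }  — reduce
  I16: { [B → C a .] }  — reduce
  I17: { [F → id F e .] }  — reduce
  I18: { [F → S B . d] }  — shift
  I19: { [F → S B d .] }  — reduce
  I20: { [C → d F a .] }  — reduce
  I21: { [C → , , .] }  — reduce

No state contains both a complete item and a shift item.

Answer: No shift-reduce conflicts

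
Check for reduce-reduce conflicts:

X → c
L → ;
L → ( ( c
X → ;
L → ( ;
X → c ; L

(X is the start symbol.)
No reduce-reduce conflicts

Augment with X' → X and build the canonical LR(0) collection (I0 = CLOSURE({[X' → . X]}), then GOTO on every symbol after a dot until no new states appear). It has 11 states:
  I0: { [X → . ;], [X → . c ; L], [X → . c], [X' → . X] }  — shift
  I1: { [X → ; .] }  — reduce
  I2: { [X' → X .] }  — accept
  I3: { [X → c . ; L], [X → c .] }  — shift, reduce
  I4: { [L → . ( ( c], [L → . ( ;], [L → . ;], [X → c ; . L] }  — shift
  I5: { [L → ( . ( c], [L → ( . ;] }  — shift
  I6: { [L → ; .] }  — reduce
  I7: { [X → c ; L .] }  — reduce
  I8: { [L → ( ( . c] }  — shift
  I9: { [L → ( ; .] }  — reduce
  I10: { [L → ( ( c .] }  — reduce

No state contains more than one complete item.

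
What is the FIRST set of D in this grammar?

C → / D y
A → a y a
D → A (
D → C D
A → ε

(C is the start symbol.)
{ '(', '/', 'a' }

FIRST sets of the other non-terminals involved (by the same procedure, iterated to a fixed point):
  FIRST(A) = { 'a', ε }
  FIRST(C) = { '/' }

From D → A (:
  - A is a non-terminal: add FIRST(A) \ {ε} = { 'a' }
    A is nullable, so continue to the next symbol
  - '(' is a terminal: add '(' and stop
From D → C D:
  - C is a non-terminal: add FIRST(C) \ {ε} = { '/' }
    C is not nullable, so stop

Collecting: FIRST(D) = { '(', '/', 'a' }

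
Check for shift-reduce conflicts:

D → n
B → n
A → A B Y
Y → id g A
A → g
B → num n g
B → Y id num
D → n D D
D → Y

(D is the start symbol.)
Yes — I4: [D → n .] vs [D → . n]; I8: [Y → id g A .] vs [B → . n]

Augment with D' → D and build the canonical LR(0) collection (I0 = CLOSURE({[D' → . D]}), then GOTO on every symbol after a dot until no new states appear). It has 19 states:
  I0: { [D → . Y], [D → . n D D], [D → . n], [D' → . D], [Y → . id g A] }  — shift
  I1: { [D' → D .] }  — accept
  I2: { [D → Y .] }  — reduce
  I3: { [Y → id . g A] }  — shift
  I4: { [D → . Y], [D → . n D D], [D → . n], [D → n . D D], [D → n .], [Y → . id g A] }  — shift, reduce
  I5: { [D → . Y], [D → . n D D], [D → . n], [D → n D . D], [Y → . id g A] }  — shift
  I6: { [D → n D D .] }  — reduce
  I7: { [A → . A B Y], [A → . g], [Y → id g . A] }  — shift
  I8: { [A → A . B Y], [B → . Y id num], [B → . n], [B → . num n g], [Y → . id g A], [Y → id g A .] }  — shift, reduce
  I9: { [A → g .] }  — reduce
  I10: { [A → A B . Y], [Y → . id g A] }  — shift
  I11: { [B → Y . id num] }  — shift
  I12: { [B → n .] }  — reduce
  I13: { [B → num . n g] }  — shift
  I14: { [B → num n . g] }  — shift
  I15: { [B → num n g .] }  — reduce
  I16: { [B → Y id . num] }  — shift
  I17: { [B → Y id num .] }  — reduce
  I18: { [A → A B Y .] }  — reduce

I4 contains reduce item [D → n .] and shift items [D → . n], [D → . n D D], [Y → . id g A] — shift-reduce conflict.
I8 contains reduce item [Y → id g A .] and shift items [B → . n], [B → . num n g], [Y → . id g A] — shift-reduce conflict.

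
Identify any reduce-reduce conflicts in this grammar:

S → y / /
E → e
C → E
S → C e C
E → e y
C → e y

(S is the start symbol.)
Augment with S' → S and build the canonical LR(0) collection (I0 = CLOSURE({[S' → . S]}), then GOTO on every symbol after a dot until no new states appear). It has 11 states:
  I0: { [C → . E], [C → . e y], [E → . e y], [E → . e], [S → . C e C], [S → . y / /], [S' → . S] }  — shift
  I1: { [S → C . e C] }  — shift
  I2: { [C → E .] }  — reduce
  I3: { [S' → S .] }  — accept
  I4: { [C → e . y], [E → e . y], [E → e .] }  — shift, reduce
  I5: { [S → y . / /] }  — shift
  I6: { [S → y / . /] }  — shift
  I7: { [S → y / / .] }  — reduce
  I8: { [C → e y .], [E → e y .] }  — 2 reduces
  I9: { [C → . E], [C → . e y], [E → . e y], [E → . e], [S → C e . C] }  — shift
  I10: { [S → C e C .] }  — reduce

I8 contains complete items [C → e y .], [E → e y .] — reduce-reduce conflict.

Answer: Yes — I8: [C → e y .] vs [E → e y .]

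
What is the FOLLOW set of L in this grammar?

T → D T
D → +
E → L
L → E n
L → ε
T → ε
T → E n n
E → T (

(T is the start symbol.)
{ 'n' }

In E → L: L is at the end, add FOLLOW(E)

The FOLLOW sets referred to above (computed the same way, to a fixed point):
  FOLLOW(E) = { 'n' }

Taking the union: FOLLOW(L) = { 'n' }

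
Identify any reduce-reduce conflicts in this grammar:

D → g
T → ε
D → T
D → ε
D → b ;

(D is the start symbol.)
Yes — I0: [D → .] vs [T → .]

A reduce-reduce conflict occurs when an LR(0) state has two complete items [A → α .] and [B → β .] — both call for a reduction, and with no lookahead the parser cannot choose between them.

Augment with D' → D and build the canonical LR(0) collection (I0 = CLOSURE({[D' → . D]}), then GOTO on every symbol after a dot until no new states appear). It has 6 states:
  I0: { [D → . T], [D → . b ;], [D → . g], [D → .], [D' → . D], [T → .] }  — shift, 2 reduces
  I1: { [D' → D .] }  — accept
  I2: { [D → T .] }  — reduce
  I3: { [D → b . ;] }  — shift
  I4: { [D → g .] }  — reduce
  I5: { [D → b ; .] }  — reduce

I0 contains complete items [D → .], [T → .] — reduce-reduce conflict.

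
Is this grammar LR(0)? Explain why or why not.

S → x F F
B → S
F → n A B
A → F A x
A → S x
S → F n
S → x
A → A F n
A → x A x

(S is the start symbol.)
No. Shift-reduce conflict between [S → x .] and [F → . n A B]

Augment with S' → S and build the canonical LR(0) collection (I0 = CLOSURE({[S' → . S]}), then GOTO on every symbol after a dot until no new states appear). It has 26 states:
  I0: { [F → . n A B], [S → . F n], [S → . x F F], [S → . x], [S' → . S] }  — shift
  I1: { [S → F . n] }  — shift
  I2: { [S' → S .] }  — accept
  I3: { [A → . A F n], [A → . F A x], [A → . S x], [A → . x A x], [F → . n A B], [F → n . A B], [S → . F n], [S → . x F F], [S → . x] }  — shift
  I4: { [F → . n A B], [S → x . F F], [S → x .] }  — shift, reduce
  I5: { [F → . n A B], [S → x F . F] }  — shift
  I6: { [S → x F F .] }  — reduce
  I7: { [A → A . F n], [B → . S], [F → . n A B], [F → n A . B], [S → . F n], [S → . x F F], [S → . x] }  — shift
  I8: { [A → . A F n], [A → . F A x], [A → . S x], [A → . x A x], [A → F . A x], [F → . n A B], [S → . F n], [S → . x F F], [S → . x], [S → F . n] }  — shift
  I9: { [A → S . x] }  — shift
  I10: { [A → . A F n], [A → . F A x], [A → . S x], [A → . x A x], [A → x . A x], [F → . n A B], [S → . F n], [S → . x F F], [S → . x], [S → x . F F], [S → x .] }  — shift, reduce
  I11: { [A → A . F n], [A → x A . x], [F → . n A B] }  — shift
  I12: { [A → . A F n], [A → . F A x], [A → . S x], [A → . x A x], [A → F . A x], [F → . n A B], [S → . F n], [S → . x F F], [S → . x], [S → F . n], [S → x F . F] }  — shift
  I13: { [A → A . F n], [A → F A . x], [F → . n A B] }  — shift
  I14: { [A → . A F n], [A → . F A x], [A → . S x], [A → . x A x], [A → F . A x], [F → . n A B], [S → . F n], [S → . x F F], [S → . x], [S → F . n], [S → x F F .] }  — shift, reduce
  I15: { [A → . A F n], [A → . F A x], [A → . S x], [A → . x A x], [F → . n A B], [F → n . A B], [S → . F n], [S → . x F F], [S → . x], [S → F n .] }  — shift, reduce
  I16: { [A → A F . n] }  — shift
  I17: { [A → F A x .] }  — reduce
  I18: { [A → A F n .] }  — reduce
  I19: { [A → x A x .] }  — reduce
  I20: { [A → S x .] }  — reduce
  I21: { [F → n A B .] }  — reduce
  I22: { [A → A F . n], [S → F . n] }  — shift
  I23: { [B → S .] }  — reduce
  I24: { [A → A F n .], [S → F n .] }  — 2 reduces
  I25: { [S → F n .] }  — reduce

Conflict in state I4:
  Shift-reduce conflict between [S → x .] and [F → . n A B]
So the grammar is NOT LR(0).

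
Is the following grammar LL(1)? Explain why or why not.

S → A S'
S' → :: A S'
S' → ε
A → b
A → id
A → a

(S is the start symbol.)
Yes, the grammar is LL(1).

Relevant sets:
  FOLLOW(S') = { $ }

For S':
  PREDICT(S' → :: A S') = { '::' }
  PREDICT(S' → ε) = { $ }
For A:
  PREDICT(A → b) = { 'b' }
  PREDICT(A → id) = { 'id' }
  PREDICT(A → a) = { 'a' }
S has a single production, so nothing to check there.

All predict sets are disjoint. The grammar IS LL(1).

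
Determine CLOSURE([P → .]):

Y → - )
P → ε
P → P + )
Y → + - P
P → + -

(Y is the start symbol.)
Start with: [P → .]
The dot is at the end, so nothing is added.

CLOSURE = { [P → .] }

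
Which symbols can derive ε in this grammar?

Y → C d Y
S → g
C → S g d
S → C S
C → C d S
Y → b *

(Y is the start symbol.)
A non-terminal is nullable if it can derive ε (the empty string): either it has an ε-production, or it has a production whose right-hand side consists entirely of nullable non-terminals.

There are no ε-productions, so no non-terminal can derive ε.
No non-terminals are nullable.

Answer: None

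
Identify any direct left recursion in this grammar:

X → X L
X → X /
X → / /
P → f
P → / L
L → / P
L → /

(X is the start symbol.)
Yes, X is left-recursive

X → X L: LEFT RECURSIVE (starts with X)
X → X /: LEFT RECURSIVE (starts with X)
X → / /: starts with '/'
P → f: starts with f
P → / L: starts with '/'
L → / P: starts with '/'
L → /: starts with '/'

The grammar has direct left recursion on: X.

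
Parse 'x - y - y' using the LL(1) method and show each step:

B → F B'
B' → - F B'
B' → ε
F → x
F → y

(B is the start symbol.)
LL(1) parsing maintains a stack (initially the start symbol over $) and the input. At each step: if the stack top is a terminal, match it against the current input token; if it is a non-terminal N, replace it with the RHS of M[N, lookahead] (the unique production whose predict set contains the lookahead).

Stack is shown with the top on the left.

Stack     Input        Action
-----------------------------
B $       x - y - y $  output B → F B'
F B' $    x - y - y $  output F → x
x B' $    x - y - y $  match 'x'
B' $      - y - y $    output B' → - F B'
- F B' $  - y - y $    match '-'
F B' $    y - y $      output F → y
y B' $    y - y $      match 'y'
B' $      - y $        output B' → - F B'
- F B' $  - y $        match '-'
F B' $    y $          output F → y
y B' $    y $          match 'y'
B' $      $            output B' → ε
$         $            accept

The string is accepted.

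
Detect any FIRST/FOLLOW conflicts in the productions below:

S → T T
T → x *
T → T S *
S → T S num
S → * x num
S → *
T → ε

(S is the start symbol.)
Yes. S → T S num with FOLLOW(S) on { '*', 'num' }; S → '*' x num with FOLLOW(S) on { '*' }; S → '*' with FOLLOW(S) on { '*' }; T → x '*' with FOLLOW(T) on { 'x' }; T → T S '*' with FOLLOW(T) on { '*', 'num', 'x' }

Nullable non-terminals: S, T.
FIRST sets used below: FIRST(T) = { '*', 'num', 'x', ε }, FIRST(S) = { '*', 'num', 'x', ε }

S: nullable alternative(s) S → T T; FOLLOW(S) = { $, '*', 'num' }
  S → T T: FIRST \ {ε} = { '*', 'num', 'x' } — this is the only nullable alternative, skip
  S → T S num: FIRST \ {ε} = { '*', 'num', 'x' } — overlaps FOLLOW(S) on { '*', 'num' }: CONFLICT
  S → * x num: FIRST \ {ε} = { '*' } — overlaps FOLLOW(S) on { '*' }: CONFLICT
  S → *: FIRST \ {ε} = { '*' } — overlaps FOLLOW(S) on { '*' }: CONFLICT

T: nullable alternative(s) T → ε; FOLLOW(T) = { $, '*', 'num', 'x' }
  T → x *: FIRST \ {ε} = { 'x' } — overlaps FOLLOW(T) on { 'x' }: CONFLICT
  T → T S *: FIRST \ {ε} = { '*', 'num', 'x' } — overlaps FOLLOW(T) on { '*', 'num', 'x' }: CONFLICT
  T → ε: FIRST \ {ε} = { } — this is the only nullable alternative, skip

So the grammar has 5 FIRST/FOLLOW conflicts (marked CONFLICT above).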